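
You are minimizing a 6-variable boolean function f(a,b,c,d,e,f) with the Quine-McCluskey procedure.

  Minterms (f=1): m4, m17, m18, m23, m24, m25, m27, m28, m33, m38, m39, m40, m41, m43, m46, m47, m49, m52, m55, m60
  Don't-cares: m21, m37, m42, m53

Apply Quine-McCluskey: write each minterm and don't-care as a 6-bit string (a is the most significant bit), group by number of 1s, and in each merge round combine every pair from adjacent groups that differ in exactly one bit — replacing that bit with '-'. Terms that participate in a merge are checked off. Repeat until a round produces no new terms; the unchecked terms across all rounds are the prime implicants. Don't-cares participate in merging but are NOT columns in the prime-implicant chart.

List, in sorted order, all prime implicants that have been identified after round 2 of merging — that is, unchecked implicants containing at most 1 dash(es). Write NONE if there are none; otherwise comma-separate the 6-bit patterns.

size-2^0 implicants → 000100  010001(✓)  010010  010101(✓)  010111(✓)  011000(✓)  011001(✓)  011011(✓)  011100(✓)  100001(✓)  100101(✓)  100110(✓)  100111(✓)  101000(✓)  101001(✓)  101010(✓)  101011(✓)  101110(✓)  101111(✓)  110001(✓)  110100(✓)  110101(✓)  110111(✓)  111100(✓)
size-2^1 implicants → -10001(✓)  -10101(✓)  -10111(✓)  -11100  01-001  010-01(✓)  0101-1(✓)  011-00  0110-1  01100-  1-0001(✓)  1-0101(✓)  1-0111(✓)  10-001  10-110(✓)  10-111(✓)  100-01(✓)  1001-1(✓)  10011-(✓)  101-10(✓)  101-11(✓)  1010-0(✓)  1010-1(✓)  10100-(✓)  10101-(✓)  10111-(✓)  11-100  110-01(✓)  1101-1(✓)  11010-
size-2^2 implicants → -10-01  -101-1  1-0-01  1-01-1  10-11-  101-1-  1010--
Unchecked terms (primes): -10-01, -101-1, -11100, 000100, 01-001, 010010, 011-00, 0110-1, 01100-, 1-0-01, 1-01-1, 10-001, 10-11-, 101-1-, 1010--, 11-100, 11010-

-11100, 000100, 01-001, 010010, 011-00, 0110-1, 01100-, 10-001, 11-100, 11010-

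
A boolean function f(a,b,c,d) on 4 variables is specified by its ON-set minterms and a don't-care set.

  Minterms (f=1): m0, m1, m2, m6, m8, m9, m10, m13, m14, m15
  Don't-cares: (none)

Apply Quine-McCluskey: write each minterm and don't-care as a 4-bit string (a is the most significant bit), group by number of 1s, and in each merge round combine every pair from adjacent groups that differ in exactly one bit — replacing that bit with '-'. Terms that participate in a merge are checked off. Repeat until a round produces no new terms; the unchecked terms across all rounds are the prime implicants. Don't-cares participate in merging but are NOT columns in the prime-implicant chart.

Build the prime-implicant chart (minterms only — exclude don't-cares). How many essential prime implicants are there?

2

Round 0: 0000✓ 0001✓ 0010✓ 0110✓ 1000✓ 1001✓ 1010✓ 1101✓ 1110✓ 1111✓
Round 1: -000✓ -001✓ -010✓ -110✓ 0-10✓ 00-0✓ 000-✓ 1-01 1-10✓ 10-0✓ 100-✓ 11-1 111-
Round 2: --10 -0-0 -00-
PIs = {--10, -0-0, -00-, 1-01, 11-1, 111-}
Coverage chart:
  m0: -0-0,-00-
  m1: -00- ←essential
  m2: --10,-0-0
  m6: --10 ←essential
  m8: -0-0,-00-
  m9: -00-,1-01
  m10: --10,-0-0
  m13: 1-01,11-1
  m14: --10,111-
  m15: 11-1,111-
Essential: --10, -00-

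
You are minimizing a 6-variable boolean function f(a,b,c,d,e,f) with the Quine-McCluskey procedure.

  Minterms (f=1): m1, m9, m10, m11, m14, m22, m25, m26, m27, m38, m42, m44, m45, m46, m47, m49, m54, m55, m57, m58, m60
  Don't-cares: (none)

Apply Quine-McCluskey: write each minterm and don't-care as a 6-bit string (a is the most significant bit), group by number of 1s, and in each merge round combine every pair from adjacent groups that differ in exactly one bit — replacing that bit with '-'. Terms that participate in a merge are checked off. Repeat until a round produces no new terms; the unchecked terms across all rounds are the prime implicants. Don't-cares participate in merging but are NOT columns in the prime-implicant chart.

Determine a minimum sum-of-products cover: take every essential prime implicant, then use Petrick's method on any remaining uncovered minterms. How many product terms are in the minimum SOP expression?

Round 0: 000001✓ 001001✓ 001010✓ 001011✓ 001110✓ 010110✓ 011001✓ 011010✓ 011011✓ 100110✓ 101010✓ 101100✓ 101101✓ 101110✓ 101111✓ 110001✓ 110110✓ 110111✓ 111001✓ 111010✓ 111100✓
Round 1: -01010✓ -01110✓ -10110 -11001 -11010✓ 0-1001✓ 0-1010✓ 0-1011✓ 00-001 001-10✓ 0010-1✓ 00101-✓ 0110-1✓ 01101-✓ 1-0110 1-1010✓ 1-1100 10-110 101-10✓ 1011-0✓ 1011-1✓ 10110-✓ 10111-✓ 11-001 11011-
Round 2: --1010 -01-10 0-10-1 0-101- 1011--
PIs = {--1010, -01-10, -10110, -11001, 0-10-1, 0-101-, 00-001, 1-0110, 1-1100, 10-110, 1011--, 11-001, 11011-}
Coverage chart:
  m1: 00-001 ←essential
  m9: 0-10-1,00-001
  m10: --1010,-01-10,0-101-
  m11: 0-10-1,0-101-
  m14: -01-10 ←essential
  m22: -10110 ←essential
  m25: -11001,0-10-1
  m26: --1010,0-101-
  m27: 0-10-1,0-101-
  m38: 1-0110,10-110
  m42: --1010,-01-10
  m44: 1-1100,1011--
  m45: 1011-- ←essential
  m46: -01-10,10-110,1011--
  m47: 1011-- ←essential
  m49: 11-001 ←essential
  m54: -10110,1-0110,11011-
  m55: 11011- ←essential
  m57: -11001,11-001
  m58: --1010 ←essential
  m60: 1-1100 ←essential
Essential: --1010, -01-10, -10110, 00-001, 1-1100, 1011--, 11-001, 11011-
Petrick residual → 0-10-1, 1-0110
Min cover (10 terms): cd'ef' + b'cef' + bc'def' + a'cd'f + a'b'd'e'f + ac'def' + acde'f' + ab'cd + abd'e'f + abc'de

10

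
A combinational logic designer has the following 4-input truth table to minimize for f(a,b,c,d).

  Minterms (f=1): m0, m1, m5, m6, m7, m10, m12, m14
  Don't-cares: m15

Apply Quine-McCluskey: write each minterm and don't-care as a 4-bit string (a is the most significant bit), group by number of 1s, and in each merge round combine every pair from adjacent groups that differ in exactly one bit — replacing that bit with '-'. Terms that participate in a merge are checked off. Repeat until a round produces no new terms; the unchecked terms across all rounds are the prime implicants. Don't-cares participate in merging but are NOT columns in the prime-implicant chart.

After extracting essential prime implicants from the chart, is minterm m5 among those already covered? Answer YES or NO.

size-2^0 implicants → 0000(✓)  0001(✓)  0101(✓)  0110(✓)  0111(✓)  1010(✓)  1100(✓)  1110(✓)  1111(✓)
size-2^1 implicants → -110(✓)  -111(✓)  0-01  000-  01-1  011-(✓)  1-10  11-0  111-(✓)
size-2^2 implicants → -11-
Unchecked terms (primes): -11-, 0-01, 000-, 01-1, 1-10, 11-0
Minterm coverage:
  m0 ⊆ 000- [E]
  m1 ⊆ 0-01,000-
  m5 ⊆ 0-01,01-1
  m6 ⊆ -11- [E]
  m7 ⊆ -11-,01-1
  m10 ⊆ 1-10 [E]
  m12 ⊆ 11-0 [E]
  m14 ⊆ -11-,1-10,11-0
E = {-11-, 000-, 1-10, 11-0}

NO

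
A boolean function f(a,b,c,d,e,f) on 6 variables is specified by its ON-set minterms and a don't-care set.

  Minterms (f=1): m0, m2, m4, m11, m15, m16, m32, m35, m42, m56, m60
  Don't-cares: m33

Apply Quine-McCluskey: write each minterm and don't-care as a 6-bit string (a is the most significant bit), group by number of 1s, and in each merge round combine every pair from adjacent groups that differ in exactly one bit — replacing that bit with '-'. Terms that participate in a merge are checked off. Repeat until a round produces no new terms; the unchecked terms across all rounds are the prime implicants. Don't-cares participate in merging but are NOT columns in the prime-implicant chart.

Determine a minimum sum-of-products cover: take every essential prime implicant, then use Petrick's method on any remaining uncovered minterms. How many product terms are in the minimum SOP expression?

Round 0: 000000✓ 000010✓ 000100✓ 001011✓ 001111✓ 010000✓ 100000✓ 100001✓ 100011✓ 101010 111000✓ 111100✓
Round 1: -00000 0-0000 000-00 0000-0 001-11 1000-1 10000- 111-00
PIs = {-00000, 0-0000, 000-00, 0000-0, 001-11, 1000-1, 10000-, 101010, 111-00}
Coverage chart:
  m0: -00000,0-0000,000-00,0000-0
  m2: 0000-0 ←essential
  m4: 000-00 ←essential
  m11: 001-11 ←essential
  m15: 001-11 ←essential
  m16: 0-0000 ←essential
  m32: -00000,10000-
  m35: 1000-1 ←essential
  m42: 101010 ←essential
  m56: 111-00 ←essential
  m60: 111-00 ←essential
Essential: 0-0000, 000-00, 0000-0, 001-11, 1000-1, 101010, 111-00
Petrick residual → -00000
Min cover (8 terms): b'c'd'e'f' + a'c'd'e'f' + a'b'c'e'f' + a'b'c'd'f' + a'b'cef + ab'c'd'f + ab'cd'ef' + abce'f'

8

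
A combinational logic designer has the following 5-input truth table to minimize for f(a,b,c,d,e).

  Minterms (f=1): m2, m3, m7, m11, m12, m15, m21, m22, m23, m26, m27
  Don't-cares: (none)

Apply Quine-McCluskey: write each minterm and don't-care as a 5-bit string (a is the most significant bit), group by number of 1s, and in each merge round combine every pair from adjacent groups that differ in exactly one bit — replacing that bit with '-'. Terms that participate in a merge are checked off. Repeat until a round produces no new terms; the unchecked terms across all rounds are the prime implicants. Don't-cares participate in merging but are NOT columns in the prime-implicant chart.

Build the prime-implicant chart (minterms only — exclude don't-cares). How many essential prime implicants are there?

6

size-2^0 implicants → 00010(✓)  00011(✓)  00111(✓)  01011(✓)  01100  01111(✓)  10101(✓)  10110(✓)  10111(✓)  11010(✓)  11011(✓)
size-2^1 implicants → -0111  -1011  0-011(✓)  0-111(✓)  00-11(✓)  0001-  01-11(✓)  101-1  1011-  1101-
size-2^2 implicants → 0--11
Unchecked terms (primes): -0111, -1011, 0--11, 0001-, 01100, 101-1, 1011-, 1101-
Minterm coverage:
  m2 ⊆ 0001- [E]
  m3 ⊆ 0--11,0001-
  m7 ⊆ -0111,0--11
  m11 ⊆ -1011,0--11
  m12 ⊆ 01100 [E]
  m15 ⊆ 0--11 [E]
  m21 ⊆ 101-1 [E]
  m22 ⊆ 1011- [E]
  m23 ⊆ -0111,101-1,1011-
  m26 ⊆ 1101- [E]
  m27 ⊆ -1011,1101-
E = {0--11, 0001-, 01100, 101-1, 1011-, 1101-}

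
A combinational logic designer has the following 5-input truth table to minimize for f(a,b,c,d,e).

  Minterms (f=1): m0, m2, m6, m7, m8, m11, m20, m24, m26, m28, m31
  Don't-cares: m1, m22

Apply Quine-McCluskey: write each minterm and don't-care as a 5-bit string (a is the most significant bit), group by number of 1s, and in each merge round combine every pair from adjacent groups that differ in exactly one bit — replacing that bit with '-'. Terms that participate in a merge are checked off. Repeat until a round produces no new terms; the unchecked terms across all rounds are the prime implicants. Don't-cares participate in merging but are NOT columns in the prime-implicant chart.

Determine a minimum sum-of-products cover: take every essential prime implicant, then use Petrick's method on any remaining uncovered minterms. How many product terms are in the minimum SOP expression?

7

Round 0: 00000✓ 00001✓ 00010✓ 00110✓ 00111✓ 01000✓ 01011 10100✓ 10110✓ 11000✓ 11010✓ 11100✓ 11111
Round 1: -0110 -1000 0-000 00-10 000-0 0000- 0011- 1-100 101-0 11-00 110-0
PIs = {-0110, -1000, 0-000, 00-10, 000-0, 0000-, 0011-, 01011, 1-100, 101-0, 11-00, 110-0, 11111}
Coverage chart:
  m0: 0-000,000-0,0000-
  m2: 00-10,000-0
  m6: -0110,00-10,0011-
  m7: 0011- ←essential
  m8: -1000,0-000
  m11: 01011 ←essential
  m20: 1-100,101-0
  m24: -1000,11-00,110-0
  m26: 110-0 ←essential
  m28: 1-100,11-00
  m31: 11111 ←essential
Essential: 0011-, 01011, 110-0, 11111
Petrick residual → -1000, 000-0, 1-100
Min cover (7 terms): bc'd'e' + a'b'c'e' + a'b'cd + a'bc'de + acd'e' + abc'e' + abcde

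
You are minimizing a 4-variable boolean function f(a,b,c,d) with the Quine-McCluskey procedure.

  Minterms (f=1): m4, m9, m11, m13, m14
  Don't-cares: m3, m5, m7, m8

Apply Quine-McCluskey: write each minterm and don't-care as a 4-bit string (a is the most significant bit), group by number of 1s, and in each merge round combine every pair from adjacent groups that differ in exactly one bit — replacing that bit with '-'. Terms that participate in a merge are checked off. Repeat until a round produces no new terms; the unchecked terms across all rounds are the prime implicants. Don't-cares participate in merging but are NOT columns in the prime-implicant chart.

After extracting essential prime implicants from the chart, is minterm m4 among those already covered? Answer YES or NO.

YES

[col 0] 0011*, 0100*, 0101*, 0111*, 1000*, 1001*, 1011*, 1101*, 1110
[col 1] -011, -101, 0-11, 01-1, 010-, 1-01, 10-1, 100-
Prime implicants: -011, -101, 0-11, 01-1, 010-, 1-01, 10-1, 100-, 1110
PI chart (minterm → PIs covering it):
  4 | 010-  (sole → essential)
  9 | 1-01,10-1,100-
  11 | -011,10-1
  13 | -101,1-01
  14 | 1110  (sole → essential)
Essential prime implicants: 010-, 1110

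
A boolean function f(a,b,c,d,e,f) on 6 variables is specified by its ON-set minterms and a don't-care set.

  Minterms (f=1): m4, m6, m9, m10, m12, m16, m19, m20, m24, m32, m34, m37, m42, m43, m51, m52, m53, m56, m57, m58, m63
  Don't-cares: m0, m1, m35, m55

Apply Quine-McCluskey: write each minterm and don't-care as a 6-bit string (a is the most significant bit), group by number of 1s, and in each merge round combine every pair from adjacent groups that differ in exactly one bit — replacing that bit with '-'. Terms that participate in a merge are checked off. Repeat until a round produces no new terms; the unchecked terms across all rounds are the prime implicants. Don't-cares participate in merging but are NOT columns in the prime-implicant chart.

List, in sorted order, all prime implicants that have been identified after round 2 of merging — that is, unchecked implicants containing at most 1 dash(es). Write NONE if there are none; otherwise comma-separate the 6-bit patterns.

-00000, -01010, -10011, -10100, -11000, 00-001, 00-100, 00000-, 0001-0, 01-000, 1-0011, 1-0101, 1-1010, 1000-0, 11-111, 110-11, 1101-1, 11010-, 1110-0, 11100-

[col 0] 000000*, 000001*, 000100*, 000110*, 001001*, 001010*, 001100*, 010000*, 010011*, 010100*, 011000*, 100000*, 100010*, 100011*, 100101*, 101010*, 101011*, 110011*, 110100*, 110101*, 110111*, 111000*, 111001*, 111010*, 111111*
[col 1] -00000, -01010, -10011, -10100, -11000, 0-0000*, 0-0100*, 00-001, 00-100, 000-00*, 00000-, 0001-0, 01-000, 010-00*, 1-0011, 1-0101, 1-1010, 10-010*, 10-011*, 1000-0, 10001-*, 10101-*, 11-111, 110-11, 1101-1, 11010-, 1110-0, 11100-
[col 2] 0-0-00, 10-01-
Prime implicants: -00000, -01010, -10011, -10100, -11000, 0-0-00, 00-001, 00-100, 00000-, 0001-0, 01-000, 1-0011, 1-0101, 1-1010, 10-01-, 1000-0, 11-111, 110-11, 1101-1, 11010-, 1110-0, 11100-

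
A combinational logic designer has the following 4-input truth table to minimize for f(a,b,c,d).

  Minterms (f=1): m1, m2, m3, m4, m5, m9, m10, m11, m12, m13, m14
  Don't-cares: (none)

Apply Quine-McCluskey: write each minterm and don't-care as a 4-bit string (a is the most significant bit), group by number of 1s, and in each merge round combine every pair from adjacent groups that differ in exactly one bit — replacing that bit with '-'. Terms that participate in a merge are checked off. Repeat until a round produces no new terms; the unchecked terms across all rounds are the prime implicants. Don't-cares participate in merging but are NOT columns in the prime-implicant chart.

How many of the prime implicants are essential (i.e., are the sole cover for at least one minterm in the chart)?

2

Round 0: 0001✓ 0010✓ 0011✓ 0100✓ 0101✓ 1001✓ 1010✓ 1011✓ 1100✓ 1101✓ 1110✓
Round 1: -001✓ -010✓ -011✓ -100✓ -101✓ 0-01✓ 00-1✓ 001-✓ 010-✓ 1-01✓ 1-10 10-1✓ 101-✓ 11-0 110-✓
Round 2: --01 -0-1 -01- -10-
PIs = {--01, -0-1, -01-, -10-, 1-10, 11-0}
Coverage chart:
  m1: --01,-0-1
  m2: -01- ←essential
  m3: -0-1,-01-
  m4: -10- ←essential
  m5: --01,-10-
  m9: --01,-0-1
  m10: -01-,1-10
  m11: -0-1,-01-
  m12: -10-,11-0
  m13: --01,-10-
  m14: 1-10,11-0
Essential: -01-, -10-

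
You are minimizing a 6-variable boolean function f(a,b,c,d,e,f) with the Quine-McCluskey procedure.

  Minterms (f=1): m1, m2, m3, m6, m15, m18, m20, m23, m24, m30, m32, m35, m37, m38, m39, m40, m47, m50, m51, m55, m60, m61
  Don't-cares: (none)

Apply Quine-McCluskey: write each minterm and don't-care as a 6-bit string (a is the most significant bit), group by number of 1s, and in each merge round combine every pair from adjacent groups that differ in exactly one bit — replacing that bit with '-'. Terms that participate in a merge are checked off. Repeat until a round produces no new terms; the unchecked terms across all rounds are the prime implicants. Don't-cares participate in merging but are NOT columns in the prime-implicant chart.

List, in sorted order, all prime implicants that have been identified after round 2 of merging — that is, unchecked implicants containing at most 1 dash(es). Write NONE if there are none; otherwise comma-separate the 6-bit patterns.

-00011, -00110, -01111, -10010, -10111, 0-0010, 000-10, 0000-1, 00001-, 010100, 011000, 011110, 10-000, 10-111, 1001-1, 10011-, 11001-, 11110-

size-2^0 implicants → 000001(✓)  000010(✓)  000011(✓)  000110(✓)  001111(✓)  010010(✓)  010100  010111(✓)  011000  011110  100000(✓)  100011(✓)  100101(✓)  100110(✓)  100111(✓)  101000(✓)  101111(✓)  110010(✓)  110011(✓)  110111(✓)  111100(✓)  111101(✓)
size-2^1 implicants → -00011  -00110  -01111  -10010  -10111  0-0010  000-10  0000-1  00001-  1-0011(✓)  1-0111(✓)  10-000  10-111  100-11(✓)  1001-1  10011-  110-11(✓)  11001-  11110-
size-2^2 implicants → 1-0-11
Unchecked terms (primes): -00011, -00110, -01111, -10010, -10111, 0-0010, 000-10, 0000-1, 00001-, 010100, 011000, 011110, 1-0-11, 10-000, 10-111, 1001-1, 10011-, 11001-, 11110-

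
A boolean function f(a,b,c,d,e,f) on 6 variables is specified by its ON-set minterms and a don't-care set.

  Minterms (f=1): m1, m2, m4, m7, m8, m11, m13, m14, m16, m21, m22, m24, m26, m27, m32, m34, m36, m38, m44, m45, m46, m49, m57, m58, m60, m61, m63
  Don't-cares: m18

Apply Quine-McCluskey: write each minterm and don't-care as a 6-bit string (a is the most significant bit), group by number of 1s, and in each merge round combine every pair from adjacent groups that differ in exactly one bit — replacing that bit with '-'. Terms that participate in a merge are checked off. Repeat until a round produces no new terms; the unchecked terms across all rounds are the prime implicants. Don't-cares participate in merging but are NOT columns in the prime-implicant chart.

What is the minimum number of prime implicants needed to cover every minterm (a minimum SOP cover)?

16

size-2^0 implicants → 000001  000010(✓)  000100(✓)  000111  001000(✓)  001011(✓)  001101(✓)  001110(✓)  010000(✓)  010010(✓)  010101  010110(✓)  011000(✓)  011010(✓)  011011(✓)  100000(✓)  100010(✓)  100100(✓)  100110(✓)  101100(✓)  101101(✓)  101110(✓)  110001(✓)  111001(✓)  111010(✓)  111100(✓)  111101(✓)  111111(✓)
size-2^1 implicants → -00010  -00100  -01101  -01110  -11010  0-0010  0-1000  0-1011  01-000(✓)  01-010(✓)  010-10  0100-0(✓)  0110-0(✓)  01101-  1-1100(✓)  1-1101(✓)  10-100(✓)  10-110(✓)  100-00(✓)  100-10(✓)  1000-0(✓)  1001-0(✓)  1011-0(✓)  10110-(✓)  11-001  111-01  1111-1  11110-(✓)
size-2^2 implicants → 01-0-0  1-110-  10-1-0  100--0
Unchecked terms (primes): -00010, -00100, -01101, -01110, -11010, 0-0010, 0-1000, 0-1011, 000001, 000111, 01-0-0, 010-10, 010101, 01101-, 1-110-, 10-1-0, 100--0, 11-001, 111-01, 1111-1
Minterm coverage:
  m1 ⊆ 000001 [E]
  m2 ⊆ -00010,0-0010
  m4 ⊆ -00100 [E]
  m7 ⊆ 000111 [E]
  m8 ⊆ 0-1000 [E]
  m11 ⊆ 0-1011 [E]
  m13 ⊆ -01101 [E]
  m14 ⊆ -01110 [E]
  m16 ⊆ 01-0-0 [E]
  m21 ⊆ 010101 [E]
  m22 ⊆ 010-10 [E]
  m24 ⊆ 0-1000,01-0-0
  m26 ⊆ -11010,01-0-0,01101-
  m27 ⊆ 0-1011,01101-
  m32 ⊆ 100--0 [E]
  m34 ⊆ -00010,100--0
  m36 ⊆ -00100,10-1-0,100--0
  m38 ⊆ 10-1-0,100--0
  m44 ⊆ 1-110-,10-1-0
  m45 ⊆ -01101,1-110-
  m46 ⊆ -01110,10-1-0
  m49 ⊆ 11-001 [E]
  m57 ⊆ 11-001,111-01
  m58 ⊆ -11010 [E]
  m60 ⊆ 1-110- [E]
  m61 ⊆ 1-110-,111-01,1111-1
  m63 ⊆ 1111-1 [E]
E = {-00100, -01101, -01110, -11010, 0-1000, 0-1011, 000001, 000111, 01-0-0, 010-10, 010101, 1-110-, 100--0, 11-001, 1111-1}
Petrick residual → -00010
Cover = b'c'd'ef' + b'c'de'f' + b'cde'f + b'cdef' + bcd'ef' + a'cd'e'f' + a'cd'ef + a'b'c'd'e'f + a'b'c'def + a'bd'f' + a'bc'ef' + a'bc'de'f + acde' + ab'c'f' + abd'e'f + abcdf  |cover|=16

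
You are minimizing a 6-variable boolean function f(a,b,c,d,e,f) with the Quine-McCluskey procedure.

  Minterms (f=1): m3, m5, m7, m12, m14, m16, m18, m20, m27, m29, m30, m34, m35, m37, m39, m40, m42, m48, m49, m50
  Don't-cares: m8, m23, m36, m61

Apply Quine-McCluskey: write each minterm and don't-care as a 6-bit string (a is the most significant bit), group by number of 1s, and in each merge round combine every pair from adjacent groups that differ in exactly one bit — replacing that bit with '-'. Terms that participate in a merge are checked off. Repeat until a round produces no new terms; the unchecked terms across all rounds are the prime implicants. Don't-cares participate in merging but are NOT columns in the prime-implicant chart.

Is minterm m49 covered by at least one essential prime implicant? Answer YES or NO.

[col 0] 000011*, 000101*, 000111*, 001000*, 001100*, 001110*, 010000*, 010010*, 010100*, 010111*, 011011, 011101*, 011110*, 100010*, 100011*, 100100*, 100101*, 100111*, 101000*, 101010*, 110000*, 110001*, 110010*, 111101*
[col 1] -00011*, -00101*, -00111*, -01000, -10000*, -10010*, -11101, 0-0111, 0-1110, 000-11*, 0001-1*, 001-00, 0011-0, 010-00, 0100-0*, 1-0010, 10-010, 100-11*, 10001-, 1001-1*, 10010-, 1010-0, 1100-0*, 11000-
[col 2] -00-11, -001-1, -100-0
Prime implicants: -00-11, -001-1, -01000, -100-0, -11101, 0-0111, 0-1110, 001-00, 0011-0, 010-00, 011011, 1-0010, 10-010, 10001-, 10010-, 1010-0, 11000-
PI chart (minterm → PIs covering it):
  3 | -00-11  (sole → essential)
  5 | -001-1  (sole → essential)
  7 | -00-11,-001-1,0-0111
  12 | 001-00,0011-0
  14 | 0-1110,0011-0
  16 | -100-0,010-00
  18 | -100-0  (sole → essential)
  20 | 010-00  (sole → essential)
  27 | 011011  (sole → essential)
  29 | -11101  (sole → essential)
  30 | 0-1110  (sole → essential)
  34 | 1-0010,10-010,10001-
  35 | -00-11,10001-
  37 | -001-1,10010-
  39 | -00-11,-001-1
  40 | -01000,1010-0
  42 | 10-010,1010-0
  48 | -100-0,11000-
  49 | 11000-  (sole → essential)
  50 | -100-0,1-0010
Essential prime implicants: -00-11, -001-1, -100-0, -11101, 0-1110, 010-00, 011011, 11000-

YES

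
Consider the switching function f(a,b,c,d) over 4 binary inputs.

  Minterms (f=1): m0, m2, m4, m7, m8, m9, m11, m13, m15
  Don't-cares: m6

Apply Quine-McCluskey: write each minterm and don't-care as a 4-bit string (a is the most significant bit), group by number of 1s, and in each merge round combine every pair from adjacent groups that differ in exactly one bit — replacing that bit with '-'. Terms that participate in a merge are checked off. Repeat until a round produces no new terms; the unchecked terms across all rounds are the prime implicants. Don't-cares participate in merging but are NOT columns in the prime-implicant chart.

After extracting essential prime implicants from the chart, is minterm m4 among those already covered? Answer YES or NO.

YES

size-2^0 implicants → 0000(✓)  0010(✓)  0100(✓)  0110(✓)  0111(✓)  1000(✓)  1001(✓)  1011(✓)  1101(✓)  1111(✓)
size-2^1 implicants → -000  -111  0-00(✓)  0-10(✓)  00-0(✓)  01-0(✓)  011-  1-01(✓)  1-11(✓)  10-1(✓)  100-  11-1(✓)
size-2^2 implicants → 0--0  1--1
Unchecked terms (primes): -000, -111, 0--0, 011-, 1--1, 100-
Minterm coverage:
  m0 ⊆ -000,0--0
  m2 ⊆ 0--0 [E]
  m4 ⊆ 0--0 [E]
  m7 ⊆ -111,011-
  m8 ⊆ -000,100-
  m9 ⊆ 1--1,100-
  m11 ⊆ 1--1 [E]
  m13 ⊆ 1--1 [E]
  m15 ⊆ -111,1--1
E = {0--0, 1--1}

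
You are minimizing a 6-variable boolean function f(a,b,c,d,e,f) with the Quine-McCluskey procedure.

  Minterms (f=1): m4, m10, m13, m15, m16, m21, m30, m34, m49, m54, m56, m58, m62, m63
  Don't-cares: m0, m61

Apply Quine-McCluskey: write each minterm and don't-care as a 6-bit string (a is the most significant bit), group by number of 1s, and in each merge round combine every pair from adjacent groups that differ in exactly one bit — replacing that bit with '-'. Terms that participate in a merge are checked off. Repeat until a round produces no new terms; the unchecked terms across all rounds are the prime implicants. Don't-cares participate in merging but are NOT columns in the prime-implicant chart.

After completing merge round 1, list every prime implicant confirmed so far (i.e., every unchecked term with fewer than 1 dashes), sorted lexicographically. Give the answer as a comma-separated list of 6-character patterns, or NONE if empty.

001010, 010101, 100010, 110001

size-2^0 implicants → 000000(✓)  000100(✓)  001010  001101(✓)  001111(✓)  010000(✓)  010101  011110(✓)  100010  110001  110110(✓)  111000(✓)  111010(✓)  111101(✓)  111110(✓)  111111(✓)
size-2^1 implicants → -11110  0-0000  000-00  0011-1  11-110  111-10  1110-0  1111-1  11111-
Unchecked terms (primes): -11110, 0-0000, 000-00, 001010, 0011-1, 010101, 100010, 11-110, 110001, 111-10, 1110-0, 1111-1, 11111-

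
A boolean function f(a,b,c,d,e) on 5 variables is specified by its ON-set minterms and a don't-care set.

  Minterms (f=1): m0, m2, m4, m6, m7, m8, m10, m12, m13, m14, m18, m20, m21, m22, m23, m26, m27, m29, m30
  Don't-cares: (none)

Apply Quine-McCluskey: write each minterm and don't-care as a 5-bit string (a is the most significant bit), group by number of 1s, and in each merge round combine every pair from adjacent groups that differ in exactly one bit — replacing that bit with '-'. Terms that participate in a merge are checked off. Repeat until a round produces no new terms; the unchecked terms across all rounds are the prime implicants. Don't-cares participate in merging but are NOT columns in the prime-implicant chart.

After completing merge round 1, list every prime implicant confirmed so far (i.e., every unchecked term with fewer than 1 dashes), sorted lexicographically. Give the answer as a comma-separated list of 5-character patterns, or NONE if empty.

NONE

[col 0] 00000*, 00010*, 00100*, 00110*, 00111*, 01000*, 01010*, 01100*, 01101*, 01110*, 10010*, 10100*, 10101*, 10110*, 10111*, 11010*, 11011*, 11101*, 11110*
[col 1] -0010*, -0100*, -0110*, -0111*, -1010*, -1101, -1110*, 0-000*, 0-010*, 0-100*, 0-110*, 00-00*, 00-10*, 000-0*, 001-0*, 0011-*, 01-00*, 01-10*, 010-0*, 011-0*, 0110-, 1-010*, 1-101, 1-110*, 10-10*, 101-0*, 101-1*, 1010-*, 1011-*, 11-10*, 1101-
[col 2] --010*, --110*, -0-10*, -01-0, -011-, -1-10*, 0--00*, 0--10*, 0-0-0*, 0-1-0*, 00--0*, 01--0*, 1--10*, 101--
[col 3] ---10, 0---0
Prime implicants: ---10, -01-0, -011-, -1101, 0---0, 0110-, 1-101, 101--, 1101-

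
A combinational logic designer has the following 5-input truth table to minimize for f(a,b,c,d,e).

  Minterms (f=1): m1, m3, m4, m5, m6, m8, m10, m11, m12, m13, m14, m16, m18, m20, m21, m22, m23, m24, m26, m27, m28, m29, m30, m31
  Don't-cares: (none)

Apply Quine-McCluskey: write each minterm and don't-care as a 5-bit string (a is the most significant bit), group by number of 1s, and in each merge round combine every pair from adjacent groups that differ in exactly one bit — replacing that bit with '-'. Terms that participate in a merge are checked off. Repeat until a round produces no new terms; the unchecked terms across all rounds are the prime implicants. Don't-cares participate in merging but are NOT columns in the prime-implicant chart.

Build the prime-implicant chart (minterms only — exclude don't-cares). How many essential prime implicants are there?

Round 0: 00001✓ 00011✓ 00100✓ 00101✓ 00110✓ 01000✓ 01010✓ 01011✓ 01100✓ 01101✓ 01110✓ 10000✓ 10010✓ 10100✓ 10101✓ 10110✓ 10111✓ 11000✓ 11010✓ 11011✓ 11100✓ 11101✓ 11110✓ 11111✓
Round 1: -0100✓ -0101✓ -0110✓ -1000✓ -1010✓ -1011✓ -1100✓ -1101✓ -1110✓ 0-011 0-100✓ 0-101✓ 0-110✓ 00-01 000-1 001-0✓ 0010-✓ 01-00✓ 01-10✓ 010-0✓ 0101-✓ 011-0✓ 0110-✓ 1-000✓ 1-010✓ 1-100✓ 1-101✓ 1-110✓ 1-111✓ 10-00✓ 10-10✓ 100-0✓ 101-0✓ 101-1✓ 1010-✓ 1011-✓ 11-00✓ 11-10✓ 11-11✓ 110-0✓ 1101-✓ 111-0✓ 111-1✓ 1110-✓ 1111-✓
Round 2: --100✓ --101✓ --110✓ -01-0✓ -010-✓ -1-00✓ -1-10✓ -10-0✓ -101- -11-0✓ -110-✓ 0-1-0✓ 0-10-✓ 01--0✓ 1--00✓ 1--10✓ 1-0-0✓ 1-1-0✓ 1-1-1✓ 1-10-✓ 1-11-✓ 10--0✓ 101--✓ 11--0✓ 11-1- 111--✓
Round 3: --1-0 --10- -1--0 1---0 1-1--
PIs = {--1-0, --10-, -1--0, -101-, 0-011, 00-01, 000-1, 1---0, 1-1--, 11-1-}
Coverage chart:
  m1: 00-01,000-1
  m3: 0-011,000-1
  m4: --1-0,--10-
  m5: --10-,00-01
  m6: --1-0 ←essential
  m8: -1--0 ←essential
  m10: -1--0,-101-
  m11: -101-,0-011
  m12: --1-0,--10-,-1--0
  m13: --10- ←essential
  m14: --1-0,-1--0
  m16: 1---0 ←essential
  m18: 1---0 ←essential
  m20: --1-0,--10-,1---0,1-1--
  m21: --10-,1-1--
  m22: --1-0,1---0,1-1--
  m23: 1-1-- ←essential
  m24: -1--0,1---0
  m26: -1--0,-101-,1---0,11-1-
  m27: -101-,11-1-
  m28: --1-0,--10-,-1--0,1---0,1-1--
  m29: --10-,1-1--
  m30: --1-0,-1--0,1---0,1-1--,11-1-
  m31: 1-1--,11-1-
Essential: --1-0, --10-, -1--0, 1---0, 1-1--

5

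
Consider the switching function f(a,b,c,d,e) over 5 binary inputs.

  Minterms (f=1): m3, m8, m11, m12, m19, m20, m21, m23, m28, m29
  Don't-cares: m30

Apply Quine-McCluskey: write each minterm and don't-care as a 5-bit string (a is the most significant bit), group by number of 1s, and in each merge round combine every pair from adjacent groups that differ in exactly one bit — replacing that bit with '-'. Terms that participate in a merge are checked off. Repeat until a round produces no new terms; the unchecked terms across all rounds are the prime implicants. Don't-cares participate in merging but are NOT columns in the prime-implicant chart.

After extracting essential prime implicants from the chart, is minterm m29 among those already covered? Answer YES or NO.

size-2^0 implicants → 00011(✓)  01000(✓)  01011(✓)  01100(✓)  10011(✓)  10100(✓)  10101(✓)  10111(✓)  11100(✓)  11101(✓)  11110(✓)
size-2^1 implicants → -0011  -1100  0-011  01-00  1-100(✓)  1-101(✓)  10-11  101-1  1010-(✓)  111-0  1110-(✓)
size-2^2 implicants → 1-10-
Unchecked terms (primes): -0011, -1100, 0-011, 01-00, 1-10-, 10-11, 101-1, 111-0
Minterm coverage:
  m3 ⊆ -0011,0-011
  m8 ⊆ 01-00 [E]
  m11 ⊆ 0-011 [E]
  m12 ⊆ -1100,01-00
  m19 ⊆ -0011,10-11
  m20 ⊆ 1-10- [E]
  m21 ⊆ 1-10-,101-1
  m23 ⊆ 10-11,101-1
  m28 ⊆ -1100,1-10-,111-0
  m29 ⊆ 1-10- [E]
E = {0-011, 01-00, 1-10-}

YES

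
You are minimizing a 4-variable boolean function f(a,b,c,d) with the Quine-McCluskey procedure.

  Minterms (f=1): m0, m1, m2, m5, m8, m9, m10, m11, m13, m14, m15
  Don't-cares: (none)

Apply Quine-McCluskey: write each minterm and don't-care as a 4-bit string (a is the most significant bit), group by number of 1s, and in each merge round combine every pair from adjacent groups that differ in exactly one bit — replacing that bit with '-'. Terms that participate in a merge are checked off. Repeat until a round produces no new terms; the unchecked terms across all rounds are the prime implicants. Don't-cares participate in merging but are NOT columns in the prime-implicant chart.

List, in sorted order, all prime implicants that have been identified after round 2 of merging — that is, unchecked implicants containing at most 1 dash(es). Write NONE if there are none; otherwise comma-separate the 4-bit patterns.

NONE

[col 0] 0000*, 0001*, 0010*, 0101*, 1000*, 1001*, 1010*, 1011*, 1101*, 1110*, 1111*
[col 1] -000*, -001*, -010*, -101*, 0-01*, 00-0*, 000-*, 1-01*, 1-10*, 1-11*, 10-0*, 10-1*, 100-*, 101-*, 11-1*, 111-*
[col 2] --01, -0-0, -00-, 1--1, 1-1-, 10--
Prime implicants: --01, -0-0, -00-, 1--1, 1-1-, 10--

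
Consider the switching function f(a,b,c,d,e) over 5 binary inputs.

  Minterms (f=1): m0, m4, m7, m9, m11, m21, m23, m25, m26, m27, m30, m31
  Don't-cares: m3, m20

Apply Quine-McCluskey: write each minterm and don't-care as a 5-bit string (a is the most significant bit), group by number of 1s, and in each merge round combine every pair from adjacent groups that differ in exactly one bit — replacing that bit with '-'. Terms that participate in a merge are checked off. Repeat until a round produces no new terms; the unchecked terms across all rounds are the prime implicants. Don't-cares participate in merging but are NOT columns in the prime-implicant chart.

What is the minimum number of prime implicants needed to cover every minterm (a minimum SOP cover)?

5

size-2^0 implicants → 00000(✓)  00011(✓)  00100(✓)  00111(✓)  01001(✓)  01011(✓)  10100(✓)  10101(✓)  10111(✓)  11001(✓)  11010(✓)  11011(✓)  11110(✓)  11111(✓)
size-2^1 implicants → -0100  -0111  -1001(✓)  -1011(✓)  0-011  00-00  00-11  010-1(✓)  1-111  101-1  1010-  11-10(✓)  11-11(✓)  110-1(✓)  1101-(✓)  1111-(✓)
size-2^2 implicants → -10-1  11-1-
Unchecked terms (primes): -0100, -0111, -10-1, 0-011, 00-00, 00-11, 1-111, 101-1, 1010-, 11-1-
Minterm coverage:
  m0 ⊆ 00-00 [E]
  m4 ⊆ -0100,00-00
  m7 ⊆ -0111,00-11
  m9 ⊆ -10-1 [E]
  m11 ⊆ -10-1,0-011
  m21 ⊆ 101-1,1010-
  m23 ⊆ -0111,1-111,101-1
  m25 ⊆ -10-1 [E]
  m26 ⊆ 11-1- [E]
  m27 ⊆ -10-1,11-1-
  m30 ⊆ 11-1- [E]
  m31 ⊆ 1-111,11-1-
E = {-10-1, 00-00, 11-1-}
Petrick residual → -0111, 101-1
Cover = b'cde + bc'e + a'b'd'e' + ab'ce + abd  |cover|=5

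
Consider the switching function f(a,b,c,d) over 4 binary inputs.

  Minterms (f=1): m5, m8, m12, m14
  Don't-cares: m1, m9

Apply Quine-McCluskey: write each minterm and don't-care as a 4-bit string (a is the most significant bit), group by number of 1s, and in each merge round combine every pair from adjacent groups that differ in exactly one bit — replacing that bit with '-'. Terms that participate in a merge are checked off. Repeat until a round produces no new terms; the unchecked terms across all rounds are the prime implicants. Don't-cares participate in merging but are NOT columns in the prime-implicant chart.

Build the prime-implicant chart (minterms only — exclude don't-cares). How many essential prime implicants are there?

2

[col 0] 0001*, 0101*, 1000*, 1001*, 1100*, 1110*
[col 1] -001, 0-01, 1-00, 100-, 11-0
Prime implicants: -001, 0-01, 1-00, 100-, 11-0
PI chart (minterm → PIs covering it):
  5 | 0-01  (sole → essential)
  8 | 1-00,100-
  12 | 1-00,11-0
  14 | 11-0  (sole → essential)
Essential prime implicants: 0-01, 11-0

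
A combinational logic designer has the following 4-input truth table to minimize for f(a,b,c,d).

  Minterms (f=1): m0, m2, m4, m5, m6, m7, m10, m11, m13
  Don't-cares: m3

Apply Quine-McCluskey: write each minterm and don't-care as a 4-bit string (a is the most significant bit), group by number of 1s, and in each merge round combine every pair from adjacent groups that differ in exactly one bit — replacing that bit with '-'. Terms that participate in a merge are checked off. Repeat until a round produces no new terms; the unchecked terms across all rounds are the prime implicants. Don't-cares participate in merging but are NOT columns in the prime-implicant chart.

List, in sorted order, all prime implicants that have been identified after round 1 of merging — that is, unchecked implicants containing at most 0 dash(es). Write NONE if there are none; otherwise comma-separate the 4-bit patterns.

NONE

size-2^0 implicants → 0000(✓)  0010(✓)  0011(✓)  0100(✓)  0101(✓)  0110(✓)  0111(✓)  1010(✓)  1011(✓)  1101(✓)
size-2^1 implicants → -010(✓)  -011(✓)  -101  0-00(✓)  0-10(✓)  0-11(✓)  00-0(✓)  001-(✓)  01-0(✓)  01-1(✓)  010-(✓)  011-(✓)  101-(✓)
size-2^2 implicants → -01-  0--0  0-1-  01--
Unchecked terms (primes): -01-, -101, 0--0, 0-1-, 01--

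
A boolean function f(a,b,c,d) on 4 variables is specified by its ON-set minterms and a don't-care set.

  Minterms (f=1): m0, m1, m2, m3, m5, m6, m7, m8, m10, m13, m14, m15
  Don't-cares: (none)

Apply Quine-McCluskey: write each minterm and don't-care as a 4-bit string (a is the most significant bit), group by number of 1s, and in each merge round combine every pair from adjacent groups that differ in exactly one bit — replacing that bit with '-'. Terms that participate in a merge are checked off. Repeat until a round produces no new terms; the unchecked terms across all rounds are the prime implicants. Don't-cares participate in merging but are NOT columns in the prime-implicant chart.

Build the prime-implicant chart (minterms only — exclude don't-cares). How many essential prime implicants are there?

2

[col 0] 0000*, 0001*, 0010*, 0011*, 0101*, 0110*, 0111*, 1000*, 1010*, 1101*, 1110*, 1111*
[col 1] -000*, -010*, -101*, -110*, -111*, 0-01*, 0-10*, 0-11*, 00-0*, 00-1*, 000-*, 001-*, 01-1*, 011-*, 1-10*, 10-0*, 11-1*, 111-*
[col 2] --10, -0-0, -1-1, -11-, 0--1, 0-1-, 00--
Prime implicants: --10, -0-0, -1-1, -11-, 0--1, 0-1-, 00--
PI chart (minterm → PIs covering it):
  0 | -0-0,00--
  1 | 0--1,00--
  2 | --10,-0-0,0-1-,00--
  3 | 0--1,0-1-,00--
  5 | -1-1,0--1
  6 | --10,-11-,0-1-
  7 | -1-1,-11-,0--1,0-1-
  8 | -0-0  (sole → essential)
  10 | --10,-0-0
  13 | -1-1  (sole → essential)
  14 | --10,-11-
  15 | -1-1,-11-
Essential prime implicants: -0-0, -1-1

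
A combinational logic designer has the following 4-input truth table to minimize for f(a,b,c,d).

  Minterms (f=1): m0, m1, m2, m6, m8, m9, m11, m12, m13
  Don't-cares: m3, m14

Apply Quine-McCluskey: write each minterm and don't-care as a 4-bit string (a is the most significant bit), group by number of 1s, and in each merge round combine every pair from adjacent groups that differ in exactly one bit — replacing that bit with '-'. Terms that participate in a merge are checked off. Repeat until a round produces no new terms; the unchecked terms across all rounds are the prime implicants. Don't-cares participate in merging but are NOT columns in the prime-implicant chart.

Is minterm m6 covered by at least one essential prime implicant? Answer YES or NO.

NO

size-2^0 implicants → 0000(✓)  0001(✓)  0010(✓)  0011(✓)  0110(✓)  1000(✓)  1001(✓)  1011(✓)  1100(✓)  1101(✓)  1110(✓)
size-2^1 implicants → -000(✓)  -001(✓)  -011(✓)  -110  0-10  00-0(✓)  00-1(✓)  000-(✓)  001-(✓)  1-00(✓)  1-01(✓)  10-1(✓)  100-(✓)  11-0  110-(✓)
size-2^2 implicants → -0-1  -00-  00--  1-0-
Unchecked terms (primes): -0-1, -00-, -110, 0-10, 00--, 1-0-, 11-0
Minterm coverage:
  m0 ⊆ -00-,00--
  m1 ⊆ -0-1,-00-,00--
  m2 ⊆ 0-10,00--
  m6 ⊆ -110,0-10
  m8 ⊆ -00-,1-0-
  m9 ⊆ -0-1,-00-,1-0-
  m11 ⊆ -0-1 [E]
  m12 ⊆ 1-0-,11-0
  m13 ⊆ 1-0- [E]
E = {-0-1, 1-0-}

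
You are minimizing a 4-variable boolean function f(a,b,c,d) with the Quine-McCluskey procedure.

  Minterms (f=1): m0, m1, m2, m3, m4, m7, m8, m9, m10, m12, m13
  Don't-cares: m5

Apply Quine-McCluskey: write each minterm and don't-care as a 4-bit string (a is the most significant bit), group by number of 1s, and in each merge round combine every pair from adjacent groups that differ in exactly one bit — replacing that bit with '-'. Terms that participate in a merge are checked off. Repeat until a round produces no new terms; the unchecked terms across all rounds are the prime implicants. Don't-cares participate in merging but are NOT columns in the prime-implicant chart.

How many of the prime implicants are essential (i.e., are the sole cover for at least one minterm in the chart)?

3

Round 0: 0000✓ 0001✓ 0010✓ 0011✓ 0100✓ 0101✓ 0111✓ 1000✓ 1001✓ 1010✓ 1100✓ 1101✓
Round 1: -000✓ -001✓ -010✓ -100✓ -101✓ 0-00✓ 0-01✓ 0-11✓ 00-0✓ 00-1✓ 000-✓ 001-✓ 01-1✓ 010-✓ 1-00✓ 1-01✓ 10-0✓ 100-✓ 110-✓
Round 2: --00✓ --01✓ -0-0 -00-✓ -10-✓ 0--1 0-0-✓ 00-- 1-0-✓
Round 3: --0-
PIs = {--0-, -0-0, 0--1, 00--}
Coverage chart:
  m0: --0-,-0-0,00--
  m1: --0-,0--1,00--
  m2: -0-0,00--
  m3: 0--1,00--
  m4: --0- ←essential
  m7: 0--1 ←essential
  m8: --0-,-0-0
  m9: --0- ←essential
  m10: -0-0 ←essential
  m12: --0- ←essential
  m13: --0- ←essential
Essential: --0-, -0-0, 0--1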